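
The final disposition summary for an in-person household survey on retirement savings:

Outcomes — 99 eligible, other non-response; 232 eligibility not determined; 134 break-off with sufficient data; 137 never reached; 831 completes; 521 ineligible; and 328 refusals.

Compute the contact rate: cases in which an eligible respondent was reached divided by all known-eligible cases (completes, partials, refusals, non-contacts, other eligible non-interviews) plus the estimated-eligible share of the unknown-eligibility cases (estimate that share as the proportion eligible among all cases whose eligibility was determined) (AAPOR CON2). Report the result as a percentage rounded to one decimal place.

Numerator = 831 + 134 + 328 + 99 = 1392
Determined eligible = 831 + 134 + 328 + 137 + 99 = 1529
e = 1529 / (1529 + 521) = 1529 / 2050 = 0.7459
e × U = 0.7459 × 232 = 173.05
Denominator = 1529 + 173.05 = 1702.05
CON2 = 1392 / 1702.05 = 0.8178

81.8%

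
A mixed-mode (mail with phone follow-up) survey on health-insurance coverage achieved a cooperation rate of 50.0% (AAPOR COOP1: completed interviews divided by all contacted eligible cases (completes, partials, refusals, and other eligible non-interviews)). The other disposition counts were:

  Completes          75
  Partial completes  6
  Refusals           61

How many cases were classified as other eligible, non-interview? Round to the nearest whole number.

8

COOP1 = 75 / D = 0.500
D = 75 / 0.500 = 150.0
Remaining denominator categories sum to 142
other eligible, non-interview = 150.0 − 142 ≈ 8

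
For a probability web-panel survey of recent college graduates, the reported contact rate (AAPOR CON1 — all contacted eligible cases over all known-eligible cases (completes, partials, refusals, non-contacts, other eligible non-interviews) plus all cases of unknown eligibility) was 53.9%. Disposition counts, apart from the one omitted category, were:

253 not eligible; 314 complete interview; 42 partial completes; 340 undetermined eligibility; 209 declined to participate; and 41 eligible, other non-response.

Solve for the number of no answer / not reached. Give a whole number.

Numerator: 314 + 42 + 209 + 41 = 606
CON1 = 606 / D = 0.539
D = 606 / 0.539 = 1124.3
Remaining denominator categories sum to 946
no answer / not reached = 1124.3 − 946 ≈ 178

178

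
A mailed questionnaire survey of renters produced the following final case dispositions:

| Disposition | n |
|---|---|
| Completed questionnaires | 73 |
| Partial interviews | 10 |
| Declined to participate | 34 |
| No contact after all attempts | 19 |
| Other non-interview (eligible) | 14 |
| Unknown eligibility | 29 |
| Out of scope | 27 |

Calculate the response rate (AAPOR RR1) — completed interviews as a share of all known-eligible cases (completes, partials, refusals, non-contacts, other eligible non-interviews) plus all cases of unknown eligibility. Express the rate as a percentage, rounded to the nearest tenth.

40.8%

Numerator → 73
Denominator → 73 + 10 + 34 + 19 + 14 + 29 = 179
RR1 = 73 / 179 = 0.4078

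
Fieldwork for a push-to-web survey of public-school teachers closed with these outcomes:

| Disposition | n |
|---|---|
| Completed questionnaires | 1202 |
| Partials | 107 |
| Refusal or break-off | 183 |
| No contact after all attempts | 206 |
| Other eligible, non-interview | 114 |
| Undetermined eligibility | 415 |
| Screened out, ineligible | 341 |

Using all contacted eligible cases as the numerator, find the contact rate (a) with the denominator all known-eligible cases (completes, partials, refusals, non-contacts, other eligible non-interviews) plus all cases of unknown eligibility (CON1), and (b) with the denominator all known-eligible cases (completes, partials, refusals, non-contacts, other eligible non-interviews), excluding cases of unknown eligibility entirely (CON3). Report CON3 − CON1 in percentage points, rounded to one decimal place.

Num = 1202 + 107 + 183 + 114 = 1606
Denominator = 1202 + 107 + 183 + 206 + 114 + 415 = 2227
CON1 = 1606 / 2227 = 0.7211
Denominator = 1202 + 107 + 183 + 206 + 114 = 1812
CON3 = 1606 / 1812 = 0.8863
Difference = 88.63 − 72.11 = 16.52 percentage points

16.5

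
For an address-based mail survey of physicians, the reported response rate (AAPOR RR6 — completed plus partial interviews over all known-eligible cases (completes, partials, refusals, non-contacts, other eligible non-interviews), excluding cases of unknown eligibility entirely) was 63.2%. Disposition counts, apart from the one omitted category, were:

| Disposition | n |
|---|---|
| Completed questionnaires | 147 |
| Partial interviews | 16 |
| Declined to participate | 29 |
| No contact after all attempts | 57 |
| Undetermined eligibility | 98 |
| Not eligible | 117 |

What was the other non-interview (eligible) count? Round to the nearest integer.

Top → 147 + 16 = 163
RR6 = 163 / D = 0.632
D = 163 / 0.632 = 257.9
Remaining denominator categories sum to 249
other non-interview (eligible) = 257.9 − 249 ≈ 9

9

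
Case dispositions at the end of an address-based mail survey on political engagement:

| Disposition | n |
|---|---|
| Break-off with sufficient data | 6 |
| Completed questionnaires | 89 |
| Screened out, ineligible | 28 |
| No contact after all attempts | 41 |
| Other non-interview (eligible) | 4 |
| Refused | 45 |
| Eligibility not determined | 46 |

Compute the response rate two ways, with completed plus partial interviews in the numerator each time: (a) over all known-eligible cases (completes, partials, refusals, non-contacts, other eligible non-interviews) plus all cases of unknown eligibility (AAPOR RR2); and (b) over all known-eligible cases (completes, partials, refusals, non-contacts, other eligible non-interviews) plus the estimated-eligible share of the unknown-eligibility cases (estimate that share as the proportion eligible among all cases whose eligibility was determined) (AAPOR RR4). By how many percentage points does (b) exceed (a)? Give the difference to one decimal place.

1.1

Num = 89 + 6 = 95
Denom = 89 + 6 + 45 + 41 + 4 + 46 = 231
RR2 = 95 / 231 = 0.4113
Determined eligible = 89 + 6 + 45 + 41 + 4 = 185
e = 185 / (185 + 28) = 185 / 213 = 0.8685
Estimated eligible among unknowns = 0.8685 × 46 = 39.95
Denom = 185 + 39.95 = 224.95
RR4 = 95 / 224.95 = 0.4223
Difference = 42.23 − 41.13 = 1.10 percentage points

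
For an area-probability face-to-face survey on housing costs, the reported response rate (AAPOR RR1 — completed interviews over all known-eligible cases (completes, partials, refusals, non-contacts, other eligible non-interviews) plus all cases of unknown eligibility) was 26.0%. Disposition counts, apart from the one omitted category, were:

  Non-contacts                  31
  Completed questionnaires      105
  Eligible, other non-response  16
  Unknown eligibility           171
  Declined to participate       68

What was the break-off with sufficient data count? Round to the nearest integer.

13

RR1 = 105 / D = 0.260
D = 105 / 0.260 = 403.8
Other denominator terms total 391
break-off with sufficient data = 403.8 − 391 ≈ 13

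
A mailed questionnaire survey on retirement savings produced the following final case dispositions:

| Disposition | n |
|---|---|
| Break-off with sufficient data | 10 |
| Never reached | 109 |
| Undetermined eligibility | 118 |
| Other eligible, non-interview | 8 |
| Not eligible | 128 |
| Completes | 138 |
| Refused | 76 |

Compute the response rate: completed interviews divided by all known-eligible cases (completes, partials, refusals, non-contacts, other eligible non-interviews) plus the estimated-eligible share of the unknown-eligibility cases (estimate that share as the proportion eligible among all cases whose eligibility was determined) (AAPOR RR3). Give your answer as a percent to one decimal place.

Num → 138
Determined eligible → 138 + 10 + 76 + 109 + 8 = 341
e = 341 / (341 + 128) = 341 / 469 = 0.7271
e × U → 0.7271 × 118 = 85.80
Denominator → 341 + 85.80 = 426.80
RR3 = 138 / 426.80 = 0.3233

32.3%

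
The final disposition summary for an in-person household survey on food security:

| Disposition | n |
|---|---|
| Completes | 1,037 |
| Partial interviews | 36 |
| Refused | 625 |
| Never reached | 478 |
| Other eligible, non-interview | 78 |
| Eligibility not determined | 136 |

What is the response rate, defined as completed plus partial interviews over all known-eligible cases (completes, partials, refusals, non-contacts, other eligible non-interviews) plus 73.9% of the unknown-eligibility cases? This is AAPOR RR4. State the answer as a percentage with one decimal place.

45.6%

Numerator = 1037 + 36 = 1073
Determined eligible = 1037 + 36 + 625 + 478 + 78 = 2254
Eligible share of unknowns = 0.7390 × 136 = 100.50
Denominator = 2254 + 100.50 = 2354.50
RR4 = 1073 / 2354.50 = 0.4557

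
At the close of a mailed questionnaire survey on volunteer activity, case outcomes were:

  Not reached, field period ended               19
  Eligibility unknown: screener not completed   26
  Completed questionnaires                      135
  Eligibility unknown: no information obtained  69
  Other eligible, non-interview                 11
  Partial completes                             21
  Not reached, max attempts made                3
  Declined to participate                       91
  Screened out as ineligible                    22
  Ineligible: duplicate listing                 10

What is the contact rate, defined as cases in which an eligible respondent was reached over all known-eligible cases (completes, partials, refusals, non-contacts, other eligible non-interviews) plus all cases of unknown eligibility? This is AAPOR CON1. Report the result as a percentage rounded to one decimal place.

No answer / not reached = 19 + 3 = 22
Eligibility not determined = 26 + 69 = 95
Not eligible = 22 + 10 = 32
Numerator → 135 + 21 + 91 + 11 = 258
Denom → 135 + 21 + 91 + 22 + 11 + 95 = 375
CON1 = 258 / 375 = 0.6880

68.8%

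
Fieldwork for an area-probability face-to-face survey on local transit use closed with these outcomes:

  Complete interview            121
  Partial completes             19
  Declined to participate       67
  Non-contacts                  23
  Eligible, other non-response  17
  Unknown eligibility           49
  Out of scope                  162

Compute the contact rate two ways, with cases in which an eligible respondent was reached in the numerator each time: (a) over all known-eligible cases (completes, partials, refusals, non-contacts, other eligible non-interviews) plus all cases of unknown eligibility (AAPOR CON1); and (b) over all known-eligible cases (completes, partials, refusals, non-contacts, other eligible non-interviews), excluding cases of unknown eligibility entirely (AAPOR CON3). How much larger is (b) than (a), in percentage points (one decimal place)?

15.0

Top: 121 + 19 + 67 + 17 = 224
Denom: 121 + 19 + 67 + 23 + 17 + 49 = 296
CON1 = 224 / 296 = 0.7568
Denom: 121 + 19 + 67 + 23 + 17 = 247
CON3 = 224 / 247 = 0.9069
Difference = 90.69 − 75.68 = 15.01 percentage points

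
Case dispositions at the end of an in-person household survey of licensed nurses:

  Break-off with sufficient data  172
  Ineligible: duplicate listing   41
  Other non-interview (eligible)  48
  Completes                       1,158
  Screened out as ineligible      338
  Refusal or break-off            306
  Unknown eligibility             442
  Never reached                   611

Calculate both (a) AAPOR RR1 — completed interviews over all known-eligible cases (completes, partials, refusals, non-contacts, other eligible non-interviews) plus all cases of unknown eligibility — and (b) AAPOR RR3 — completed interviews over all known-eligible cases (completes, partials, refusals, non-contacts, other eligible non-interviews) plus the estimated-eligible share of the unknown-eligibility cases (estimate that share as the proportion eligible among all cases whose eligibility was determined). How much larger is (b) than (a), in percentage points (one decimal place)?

Screened out, ineligible = 338 + 41 = 379
Num: 1158
Denom: 1158 + 172 + 306 + 611 + 48 + 442 = 2737
RR1 = 1158 / 2737 = 0.4231
Known eligible: 1158 + 172 + 306 + 611 + 48 = 2295
e = 2295 / (2295 + 379) = 2295 / 2674 = 0.8583
e × U: 0.8583 × 442 = 379.37
Denom: 2295 + 379.37 = 2674.37
RR3 = 1158 / 2674.37 = 0.4330
Difference = 43.30 − 42.31 = 0.99 percentage points

1.0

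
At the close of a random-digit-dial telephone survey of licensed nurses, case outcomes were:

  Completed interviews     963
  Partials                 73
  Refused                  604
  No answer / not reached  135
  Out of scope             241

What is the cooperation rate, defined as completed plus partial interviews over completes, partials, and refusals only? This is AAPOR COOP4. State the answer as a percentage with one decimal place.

Top: 963 + 73 = 1036
Denom: 963 + 73 + 604 = 1640
COOP4 = 1036 / 1640 = 0.6317

63.2%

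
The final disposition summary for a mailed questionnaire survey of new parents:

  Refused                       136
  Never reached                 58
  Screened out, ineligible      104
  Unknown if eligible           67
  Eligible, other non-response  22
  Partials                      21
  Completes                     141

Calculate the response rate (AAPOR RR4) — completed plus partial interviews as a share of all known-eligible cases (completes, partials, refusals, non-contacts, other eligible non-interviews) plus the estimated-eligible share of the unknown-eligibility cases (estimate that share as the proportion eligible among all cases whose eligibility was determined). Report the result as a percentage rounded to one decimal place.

37.6%

Top → 141 + 21 = 162
Known eligible → 141 + 21 + 136 + 58 + 22 = 378
e = 378 / (378 + 104) = 378 / 482 = 0.7842
Eligible share of unknowns → 0.7842 × 67 = 52.54
Denominator → 378 + 52.54 = 430.54
RR4 = 162 / 430.54 = 0.3763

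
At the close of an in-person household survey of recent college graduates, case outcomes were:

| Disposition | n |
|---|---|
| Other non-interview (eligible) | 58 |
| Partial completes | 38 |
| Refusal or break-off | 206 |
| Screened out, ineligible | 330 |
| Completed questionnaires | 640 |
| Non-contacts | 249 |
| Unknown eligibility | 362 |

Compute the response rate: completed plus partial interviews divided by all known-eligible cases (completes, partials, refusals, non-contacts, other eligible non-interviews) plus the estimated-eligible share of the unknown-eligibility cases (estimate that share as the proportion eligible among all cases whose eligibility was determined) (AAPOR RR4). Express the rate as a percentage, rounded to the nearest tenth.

Num: 640 + 38 = 678
Eligible (known): 640 + 38 + 206 + 249 + 58 = 1191
e = 1191 / (1191 + 330) = 1191 / 1521 = 0.7830
Eligible share of unknowns: 0.7830 × 362 = 283.45
Denominator: 1191 + 283.45 = 1474.45
RR4 = 678 / 1474.45 = 0.4598

46.0%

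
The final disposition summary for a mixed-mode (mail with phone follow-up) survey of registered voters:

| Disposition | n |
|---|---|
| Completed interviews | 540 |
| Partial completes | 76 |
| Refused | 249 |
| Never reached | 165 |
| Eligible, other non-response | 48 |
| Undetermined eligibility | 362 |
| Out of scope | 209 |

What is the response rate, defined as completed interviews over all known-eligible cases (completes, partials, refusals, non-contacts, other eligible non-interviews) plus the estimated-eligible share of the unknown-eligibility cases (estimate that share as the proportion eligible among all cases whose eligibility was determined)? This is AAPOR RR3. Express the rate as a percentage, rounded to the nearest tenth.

Num: 540
Known eligible: 540 + 76 + 249 + 165 + 48 = 1078
e = 1078 / (1078 + 209) = 1078 / 1287 = 0.8376
Eligible share of unknowns: 0.8376 × 362 = 303.21
Denominator: 1078 + 303.21 = 1381.21
RR3 = 540 / 1381.21 = 0.3910

39.1%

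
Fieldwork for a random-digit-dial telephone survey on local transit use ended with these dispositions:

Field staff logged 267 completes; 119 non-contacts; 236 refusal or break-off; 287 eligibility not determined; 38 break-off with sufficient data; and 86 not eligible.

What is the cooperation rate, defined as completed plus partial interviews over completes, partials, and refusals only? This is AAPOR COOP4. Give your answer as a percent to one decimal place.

56.4%

Numerator = 267 + 38 = 305
Denominator = 267 + 38 + 236 = 541
COOP4 = 305 / 541 = 0.5638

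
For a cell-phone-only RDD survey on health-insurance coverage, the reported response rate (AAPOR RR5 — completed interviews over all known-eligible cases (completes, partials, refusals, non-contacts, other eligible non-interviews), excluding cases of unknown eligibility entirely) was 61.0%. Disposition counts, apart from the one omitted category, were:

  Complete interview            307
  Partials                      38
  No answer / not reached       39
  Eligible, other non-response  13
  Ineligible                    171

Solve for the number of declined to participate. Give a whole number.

106

RR5 = 307 / D = 0.610
D = 307 / 0.610 = 503.3
Other denominator terms total 397
declined to participate = 503.3 − 397 ≈ 106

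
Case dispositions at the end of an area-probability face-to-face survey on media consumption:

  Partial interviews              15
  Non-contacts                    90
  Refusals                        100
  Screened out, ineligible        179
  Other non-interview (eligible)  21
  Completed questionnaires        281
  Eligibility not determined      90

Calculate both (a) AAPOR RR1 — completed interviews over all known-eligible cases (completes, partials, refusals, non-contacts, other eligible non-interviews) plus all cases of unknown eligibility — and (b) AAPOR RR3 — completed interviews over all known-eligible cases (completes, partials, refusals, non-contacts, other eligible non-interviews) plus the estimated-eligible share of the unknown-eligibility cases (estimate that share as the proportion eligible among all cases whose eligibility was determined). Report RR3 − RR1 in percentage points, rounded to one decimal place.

1.9

Top → 281
Denom → 281 + 15 + 100 + 90 + 21 + 90 = 597
RR1 = 281 / 597 = 0.4707
Determined eligible → 281 + 15 + 100 + 90 + 21 = 507
e = 507 / (507 + 179) = 507 / 686 = 0.7391
e × U → 0.7391 × 90 = 66.52
Denom → 507 + 66.52 = 573.52
RR3 = 281 / 573.52 = 0.4900
Difference = 49.00 − 47.07 = 1.93 percentage points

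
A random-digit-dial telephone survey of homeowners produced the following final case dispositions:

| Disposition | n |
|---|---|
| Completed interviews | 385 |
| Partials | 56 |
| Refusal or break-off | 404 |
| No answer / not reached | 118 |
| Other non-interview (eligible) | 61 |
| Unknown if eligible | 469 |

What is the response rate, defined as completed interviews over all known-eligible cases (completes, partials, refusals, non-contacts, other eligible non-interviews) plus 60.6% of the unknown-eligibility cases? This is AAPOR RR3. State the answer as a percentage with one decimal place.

29.4%

Top = 385
Eligible (known) = 385 + 56 + 404 + 118 + 61 = 1024
e × U = 0.6060 × 469 = 284.21
Denominator = 1024 + 284.21 = 1308.21
RR3 = 385 / 1308.21 = 0.2943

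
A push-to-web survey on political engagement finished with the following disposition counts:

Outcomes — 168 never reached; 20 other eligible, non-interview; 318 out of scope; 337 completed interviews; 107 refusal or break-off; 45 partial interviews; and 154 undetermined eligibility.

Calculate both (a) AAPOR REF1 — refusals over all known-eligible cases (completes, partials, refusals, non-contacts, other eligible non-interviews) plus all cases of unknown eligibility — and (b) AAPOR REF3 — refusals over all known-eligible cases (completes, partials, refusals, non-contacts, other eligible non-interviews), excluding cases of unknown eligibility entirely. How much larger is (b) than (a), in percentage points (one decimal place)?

Numerator = 107
Denom = 337 + 45 + 107 + 168 + 20 + 154 = 831
REF1 = 107 / 831 = 0.1288
Denom = 337 + 45 + 107 + 168 + 20 = 677
REF3 = 107 / 677 = 0.1581
Difference = 15.81 − 12.88 = 2.93 percentage points

2.9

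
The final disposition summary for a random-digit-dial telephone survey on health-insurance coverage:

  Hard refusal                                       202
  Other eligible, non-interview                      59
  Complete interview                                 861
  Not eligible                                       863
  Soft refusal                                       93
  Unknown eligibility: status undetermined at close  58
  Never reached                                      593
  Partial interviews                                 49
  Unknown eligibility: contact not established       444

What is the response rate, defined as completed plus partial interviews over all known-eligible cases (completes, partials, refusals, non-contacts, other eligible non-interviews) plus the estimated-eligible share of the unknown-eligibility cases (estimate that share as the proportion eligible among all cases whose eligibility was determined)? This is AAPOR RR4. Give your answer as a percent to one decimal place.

41.4%

Refusal or break-off = 202 + 93 = 295
Unknown if eligible = 444 + 58 = 502
Num → 861 + 49 = 910
Eligible (known) → 861 + 49 + 295 + 593 + 59 = 1857
e = 1857 / (1857 + 863) = 1857 / 2720 = 0.6827
e × U → 0.6827 × 502 = 342.72
Base → 1857 + 342.72 = 2199.72
RR4 = 910 / 2199.72 = 0.4137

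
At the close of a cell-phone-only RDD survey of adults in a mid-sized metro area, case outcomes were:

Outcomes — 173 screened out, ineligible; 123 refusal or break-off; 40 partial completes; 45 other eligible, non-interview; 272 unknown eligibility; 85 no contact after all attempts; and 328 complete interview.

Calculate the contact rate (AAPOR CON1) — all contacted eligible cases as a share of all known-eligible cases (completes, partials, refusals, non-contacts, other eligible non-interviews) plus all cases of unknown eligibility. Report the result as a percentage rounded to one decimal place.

Numerator: 328 + 40 + 123 + 45 = 536
Denominator: 328 + 40 + 123 + 85 + 45 + 272 = 893
CON1 = 536 / 893 = 0.6002

60.0%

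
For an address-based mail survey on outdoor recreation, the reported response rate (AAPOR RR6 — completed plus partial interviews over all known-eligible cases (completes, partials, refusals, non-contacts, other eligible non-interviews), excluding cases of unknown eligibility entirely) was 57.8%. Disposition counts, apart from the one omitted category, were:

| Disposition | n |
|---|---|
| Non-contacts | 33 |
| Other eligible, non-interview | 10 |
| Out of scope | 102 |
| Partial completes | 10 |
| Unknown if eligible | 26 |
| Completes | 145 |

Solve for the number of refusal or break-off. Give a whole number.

70

Numerator: 145 + 10 = 155
RR6 = 155 / D = 0.578
D = 155 / 0.578 = 268.2
Rest of base = 198
refusal or break-off = 268.2 − 198 ≈ 70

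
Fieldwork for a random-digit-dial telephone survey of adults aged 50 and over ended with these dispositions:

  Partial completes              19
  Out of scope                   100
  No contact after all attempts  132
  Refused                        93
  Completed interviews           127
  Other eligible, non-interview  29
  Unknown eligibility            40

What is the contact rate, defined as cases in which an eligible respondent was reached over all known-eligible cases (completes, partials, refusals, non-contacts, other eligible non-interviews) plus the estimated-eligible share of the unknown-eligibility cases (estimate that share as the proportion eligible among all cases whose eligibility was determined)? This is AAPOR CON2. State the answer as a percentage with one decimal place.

Top = 127 + 19 + 93 + 29 = 268
Eligible (known) = 127 + 19 + 93 + 132 + 29 = 400
e = 400 / (400 + 100) = 400 / 500 = 0.8000
Eligible share of unknowns = 0.8000 × 40 = 32.00
Base = 400 + 32.00 = 432.00
CON2 = 268 / 432.00 = 0.6204

62.0%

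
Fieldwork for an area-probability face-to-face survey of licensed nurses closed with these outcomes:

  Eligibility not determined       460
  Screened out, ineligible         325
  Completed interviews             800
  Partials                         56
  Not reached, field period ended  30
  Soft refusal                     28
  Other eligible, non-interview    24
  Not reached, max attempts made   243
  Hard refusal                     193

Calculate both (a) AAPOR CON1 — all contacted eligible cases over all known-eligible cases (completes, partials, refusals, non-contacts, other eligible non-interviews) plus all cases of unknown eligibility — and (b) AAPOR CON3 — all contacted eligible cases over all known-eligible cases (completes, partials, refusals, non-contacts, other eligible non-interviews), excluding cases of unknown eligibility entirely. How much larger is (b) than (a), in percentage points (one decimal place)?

Declined to participate = 193 + 28 = 221
No contact after all attempts = 30 + 243 = 273
Num → 800 + 56 + 221 + 24 = 1101
Denominator → 800 + 56 + 221 + 273 + 24 + 460 = 1834
CON1 = 1101 / 1834 = 0.6003
Denominator → 800 + 56 + 221 + 273 + 24 = 1374
CON3 = 1101 / 1374 = 0.8013
Difference = 80.13 − 60.03 = 20.10 percentage points

20.1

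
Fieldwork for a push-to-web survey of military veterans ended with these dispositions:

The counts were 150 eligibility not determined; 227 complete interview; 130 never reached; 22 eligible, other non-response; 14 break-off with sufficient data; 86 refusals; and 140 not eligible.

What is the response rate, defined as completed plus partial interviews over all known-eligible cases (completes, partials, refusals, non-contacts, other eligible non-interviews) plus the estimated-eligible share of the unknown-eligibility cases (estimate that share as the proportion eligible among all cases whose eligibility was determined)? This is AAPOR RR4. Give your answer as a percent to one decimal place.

40.5%

Top = 227 + 14 = 241
Known eligible = 227 + 14 + 86 + 130 + 22 = 479
e = 479 / (479 + 140) = 479 / 619 = 0.7738
Eligible share of unknowns = 0.7738 × 150 = 116.07
Base = 479 + 116.07 = 595.07
RR4 = 241 / 595.07 = 0.4050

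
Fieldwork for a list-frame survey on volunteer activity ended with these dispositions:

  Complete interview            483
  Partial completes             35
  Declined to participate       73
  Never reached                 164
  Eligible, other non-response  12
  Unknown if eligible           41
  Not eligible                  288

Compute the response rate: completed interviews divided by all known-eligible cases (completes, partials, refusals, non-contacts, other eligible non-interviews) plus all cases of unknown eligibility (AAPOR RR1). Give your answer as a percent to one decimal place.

59.8%

Top = 483
Base = 483 + 35 + 73 + 164 + 12 + 41 = 808
RR1 = 483 / 808 = 0.5978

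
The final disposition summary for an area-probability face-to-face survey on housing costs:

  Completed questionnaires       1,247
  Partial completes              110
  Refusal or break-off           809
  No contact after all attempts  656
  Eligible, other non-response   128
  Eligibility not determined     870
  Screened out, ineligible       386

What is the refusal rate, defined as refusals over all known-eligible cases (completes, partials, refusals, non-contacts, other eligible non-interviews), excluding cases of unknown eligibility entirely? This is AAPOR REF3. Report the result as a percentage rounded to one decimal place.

Num = 809
Denom = 1247 + 110 + 809 + 656 + 128 = 2950
REF3 = 809 / 2950 = 0.2742

27.4%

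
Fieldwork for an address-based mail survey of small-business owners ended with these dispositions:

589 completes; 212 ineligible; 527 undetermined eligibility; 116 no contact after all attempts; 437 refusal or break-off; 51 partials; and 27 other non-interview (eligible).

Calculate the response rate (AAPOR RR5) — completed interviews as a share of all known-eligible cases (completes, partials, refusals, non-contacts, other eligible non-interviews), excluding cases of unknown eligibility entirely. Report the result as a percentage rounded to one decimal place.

48.3%

Top = 589
Denominator = 589 + 51 + 437 + 116 + 27 = 1220
RR5 = 589 / 1220 = 0.4828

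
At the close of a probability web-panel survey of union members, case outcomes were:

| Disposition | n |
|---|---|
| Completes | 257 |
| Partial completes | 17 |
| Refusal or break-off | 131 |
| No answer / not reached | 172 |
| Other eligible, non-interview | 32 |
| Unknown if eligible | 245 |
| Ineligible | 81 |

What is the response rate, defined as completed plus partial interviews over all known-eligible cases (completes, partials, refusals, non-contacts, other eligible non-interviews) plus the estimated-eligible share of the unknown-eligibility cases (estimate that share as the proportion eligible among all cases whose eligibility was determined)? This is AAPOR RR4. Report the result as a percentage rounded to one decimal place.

Numerator = 257 + 17 = 274
Known eligible = 257 + 17 + 131 + 172 + 32 = 609
e = 609 / (609 + 81) = 609 / 690 = 0.8826
Eligible share of unknowns = 0.8826 × 245 = 216.24
Base = 609 + 216.24 = 825.24
RR4 = 274 / 825.24 = 0.3320

33.2%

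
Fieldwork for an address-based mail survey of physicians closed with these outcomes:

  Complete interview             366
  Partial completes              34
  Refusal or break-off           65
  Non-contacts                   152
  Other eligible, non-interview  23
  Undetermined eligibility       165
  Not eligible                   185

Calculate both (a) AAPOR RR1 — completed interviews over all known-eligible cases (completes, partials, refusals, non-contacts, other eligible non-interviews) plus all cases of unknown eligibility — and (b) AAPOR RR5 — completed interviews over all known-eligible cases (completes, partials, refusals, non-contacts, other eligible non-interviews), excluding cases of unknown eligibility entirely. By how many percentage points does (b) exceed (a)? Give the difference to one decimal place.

11.7

Numerator: 366
Denom: 366 + 34 + 65 + 152 + 23 + 165 = 805
RR1 = 366 / 805 = 0.4547
Denom: 366 + 34 + 65 + 152 + 23 = 640
RR5 = 366 / 640 = 0.5719
Difference = 57.19 − 45.47 = 11.72 percentage points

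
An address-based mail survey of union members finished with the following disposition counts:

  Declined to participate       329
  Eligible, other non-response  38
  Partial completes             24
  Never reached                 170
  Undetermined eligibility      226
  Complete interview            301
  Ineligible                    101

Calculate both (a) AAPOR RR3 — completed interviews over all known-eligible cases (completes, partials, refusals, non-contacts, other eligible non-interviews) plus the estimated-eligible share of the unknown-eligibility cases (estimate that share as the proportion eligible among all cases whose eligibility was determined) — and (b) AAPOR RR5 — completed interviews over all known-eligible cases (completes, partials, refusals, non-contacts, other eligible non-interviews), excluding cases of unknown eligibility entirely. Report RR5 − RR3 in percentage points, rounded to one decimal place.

6.6

Top → 301
Known eligible → 301 + 24 + 329 + 170 + 38 = 862
e = 862 / (862 + 101) = 862 / 963 = 0.8951
Estimated eligible among unknowns → 0.8951 × 226 = 202.29
Base → 862 + 202.29 = 1064.29
RR3 = 301 / 1064.29 = 0.2828
Base → 301 + 24 + 329 + 170 + 38 = 862
RR5 = 301 / 862 = 0.3492
Difference = 34.92 − 28.28 = 6.64 percentage points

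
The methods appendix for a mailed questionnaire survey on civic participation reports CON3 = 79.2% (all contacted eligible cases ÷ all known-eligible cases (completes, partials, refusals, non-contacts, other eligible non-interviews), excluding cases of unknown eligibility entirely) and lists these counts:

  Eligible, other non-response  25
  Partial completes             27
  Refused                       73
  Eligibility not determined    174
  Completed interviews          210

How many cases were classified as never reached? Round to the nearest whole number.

88

Numerator → 210 + 27 + 73 + 25 = 335
CON3 = 335 / D = 0.792
D = 335 / 0.792 = 423.0
Other denominator terms total 335
never reached = 423.0 − 335 ≈ 88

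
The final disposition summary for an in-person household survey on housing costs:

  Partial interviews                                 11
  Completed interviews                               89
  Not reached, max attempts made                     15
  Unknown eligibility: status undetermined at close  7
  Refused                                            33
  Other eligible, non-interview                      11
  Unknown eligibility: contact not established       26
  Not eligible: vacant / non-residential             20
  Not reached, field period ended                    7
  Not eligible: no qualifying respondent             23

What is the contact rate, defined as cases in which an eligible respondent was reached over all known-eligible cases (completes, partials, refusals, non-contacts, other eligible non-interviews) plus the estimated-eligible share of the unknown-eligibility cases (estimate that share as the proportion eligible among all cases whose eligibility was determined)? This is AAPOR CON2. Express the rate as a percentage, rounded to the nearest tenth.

No answer / not reached = 7 + 15 = 22
Eligibility not determined = 26 + 7 = 33
Ineligible = 23 + 20 = 43
Num: 89 + 11 + 33 + 11 = 144
Known eligible: 89 + 11 + 33 + 22 + 11 = 166
e = 166 / (166 + 43) = 166 / 209 = 0.7943
e × U: 0.7943 × 33 = 26.21
Base: 166 + 26.21 = 192.21
CON2 = 144 / 192.21 = 0.7492

74.9%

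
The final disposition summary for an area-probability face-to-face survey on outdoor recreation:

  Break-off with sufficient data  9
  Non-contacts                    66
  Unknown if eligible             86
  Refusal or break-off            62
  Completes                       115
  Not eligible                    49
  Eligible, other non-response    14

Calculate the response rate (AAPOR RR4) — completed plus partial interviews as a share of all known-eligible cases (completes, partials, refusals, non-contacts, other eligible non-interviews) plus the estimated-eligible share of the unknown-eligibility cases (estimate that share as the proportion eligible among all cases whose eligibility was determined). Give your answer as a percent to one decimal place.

36.6%

Top = 115 + 9 = 124
Known eligible = 115 + 9 + 62 + 66 + 14 = 266
e = 266 / (266 + 49) = 266 / 315 = 0.8444
Estimated eligible among unknowns = 0.8444 × 86 = 72.62
Denominator = 266 + 72.62 = 338.62
RR4 = 124 / 338.62 = 0.3662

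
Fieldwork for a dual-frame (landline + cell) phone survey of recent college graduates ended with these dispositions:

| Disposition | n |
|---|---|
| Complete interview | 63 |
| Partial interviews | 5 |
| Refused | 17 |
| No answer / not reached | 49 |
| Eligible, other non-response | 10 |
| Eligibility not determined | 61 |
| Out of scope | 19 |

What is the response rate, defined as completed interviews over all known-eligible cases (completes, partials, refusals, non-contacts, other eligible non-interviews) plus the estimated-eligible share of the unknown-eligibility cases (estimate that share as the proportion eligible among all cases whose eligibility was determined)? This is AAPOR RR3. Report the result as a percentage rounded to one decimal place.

31.8%

Num → 63
Eligible (known) → 63 + 5 + 17 + 49 + 10 = 144
e = 144 / (144 + 19) = 144 / 163 = 0.8834
Estimated eligible among unknowns → 0.8834 × 61 = 53.89
Denominator → 144 + 53.89 = 197.89
RR3 = 63 / 197.89 = 0.3184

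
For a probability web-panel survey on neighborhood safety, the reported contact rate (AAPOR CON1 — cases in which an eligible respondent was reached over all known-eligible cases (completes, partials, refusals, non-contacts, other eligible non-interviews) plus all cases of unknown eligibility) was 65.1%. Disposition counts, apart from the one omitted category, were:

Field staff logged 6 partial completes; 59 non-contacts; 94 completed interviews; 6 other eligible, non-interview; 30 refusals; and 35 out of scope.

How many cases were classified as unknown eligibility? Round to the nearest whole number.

Top → 94 + 6 + 30 + 6 = 136
CON1 = 136 / D = 0.651
D = 136 / 0.651 = 208.9
Rest of base = 195
unknown eligibility = 208.9 − 195 ≈ 14

14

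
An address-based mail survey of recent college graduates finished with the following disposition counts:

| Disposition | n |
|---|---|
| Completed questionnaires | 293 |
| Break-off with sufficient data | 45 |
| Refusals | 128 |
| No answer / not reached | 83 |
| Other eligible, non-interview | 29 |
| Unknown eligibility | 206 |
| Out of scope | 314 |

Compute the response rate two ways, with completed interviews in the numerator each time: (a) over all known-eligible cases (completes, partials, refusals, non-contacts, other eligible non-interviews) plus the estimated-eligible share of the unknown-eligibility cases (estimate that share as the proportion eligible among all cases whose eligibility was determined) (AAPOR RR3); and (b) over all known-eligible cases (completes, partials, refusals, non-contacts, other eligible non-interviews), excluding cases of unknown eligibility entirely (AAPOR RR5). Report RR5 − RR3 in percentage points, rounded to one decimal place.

9.5

Numerator → 293
Determined eligible → 293 + 45 + 128 + 83 + 29 = 578
e = 578 / (578 + 314) = 578 / 892 = 0.6480
Eligible share of unknowns → 0.6480 × 206 = 133.49
Denominator → 578 + 133.49 = 711.49
RR3 = 293 / 711.49 = 0.4118
Denominator → 293 + 45 + 128 + 83 + 29 = 578
RR5 = 293 / 578 = 0.5069
Difference = 50.69 − 41.18 = 9.51 percentage points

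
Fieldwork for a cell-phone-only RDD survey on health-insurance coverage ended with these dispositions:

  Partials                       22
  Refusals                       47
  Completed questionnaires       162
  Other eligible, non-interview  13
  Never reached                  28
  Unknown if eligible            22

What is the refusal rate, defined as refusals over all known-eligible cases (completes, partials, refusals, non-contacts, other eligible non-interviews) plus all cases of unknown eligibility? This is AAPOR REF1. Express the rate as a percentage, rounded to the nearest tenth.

16.0%

Numerator = 47
Base = 162 + 22 + 47 + 28 + 13 + 22 = 294
REF1 = 47 / 294 = 0.1599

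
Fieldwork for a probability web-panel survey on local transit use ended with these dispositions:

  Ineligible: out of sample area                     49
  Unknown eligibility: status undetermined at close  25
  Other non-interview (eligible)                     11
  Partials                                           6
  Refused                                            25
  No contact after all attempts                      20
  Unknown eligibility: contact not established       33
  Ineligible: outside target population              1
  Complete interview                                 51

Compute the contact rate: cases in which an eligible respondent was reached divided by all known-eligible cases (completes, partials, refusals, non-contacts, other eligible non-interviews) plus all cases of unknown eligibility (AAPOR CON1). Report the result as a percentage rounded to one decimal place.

Unknown eligibility = 33 + 25 = 58
Screened out, ineligible = 1 + 49 = 50
Top → 51 + 6 + 25 + 11 = 93
Denominator → 51 + 6 + 25 + 20 + 11 + 58 = 171
CON1 = 93 / 171 = 0.5439

54.4%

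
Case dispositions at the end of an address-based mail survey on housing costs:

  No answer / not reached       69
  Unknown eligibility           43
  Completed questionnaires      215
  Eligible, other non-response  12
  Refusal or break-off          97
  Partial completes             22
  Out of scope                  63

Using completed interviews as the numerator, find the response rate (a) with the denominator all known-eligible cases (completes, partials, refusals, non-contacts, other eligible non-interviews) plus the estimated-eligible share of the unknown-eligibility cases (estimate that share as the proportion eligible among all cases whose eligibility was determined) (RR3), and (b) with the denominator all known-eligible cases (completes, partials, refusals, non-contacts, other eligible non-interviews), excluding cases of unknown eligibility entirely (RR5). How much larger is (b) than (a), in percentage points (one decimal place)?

4.3

Numerator: 215
Known eligible: 215 + 22 + 97 + 69 + 12 = 415
e = 415 / (415 + 63) = 415 / 478 = 0.8682
e × U: 0.8682 × 43 = 37.33
Base: 415 + 37.33 = 452.33
RR3 = 215 / 452.33 = 0.4753
Base: 215 + 22 + 97 + 69 + 12 = 415
RR5 = 215 / 415 = 0.5181
Difference = 51.81 − 47.53 = 4.28 percentage points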